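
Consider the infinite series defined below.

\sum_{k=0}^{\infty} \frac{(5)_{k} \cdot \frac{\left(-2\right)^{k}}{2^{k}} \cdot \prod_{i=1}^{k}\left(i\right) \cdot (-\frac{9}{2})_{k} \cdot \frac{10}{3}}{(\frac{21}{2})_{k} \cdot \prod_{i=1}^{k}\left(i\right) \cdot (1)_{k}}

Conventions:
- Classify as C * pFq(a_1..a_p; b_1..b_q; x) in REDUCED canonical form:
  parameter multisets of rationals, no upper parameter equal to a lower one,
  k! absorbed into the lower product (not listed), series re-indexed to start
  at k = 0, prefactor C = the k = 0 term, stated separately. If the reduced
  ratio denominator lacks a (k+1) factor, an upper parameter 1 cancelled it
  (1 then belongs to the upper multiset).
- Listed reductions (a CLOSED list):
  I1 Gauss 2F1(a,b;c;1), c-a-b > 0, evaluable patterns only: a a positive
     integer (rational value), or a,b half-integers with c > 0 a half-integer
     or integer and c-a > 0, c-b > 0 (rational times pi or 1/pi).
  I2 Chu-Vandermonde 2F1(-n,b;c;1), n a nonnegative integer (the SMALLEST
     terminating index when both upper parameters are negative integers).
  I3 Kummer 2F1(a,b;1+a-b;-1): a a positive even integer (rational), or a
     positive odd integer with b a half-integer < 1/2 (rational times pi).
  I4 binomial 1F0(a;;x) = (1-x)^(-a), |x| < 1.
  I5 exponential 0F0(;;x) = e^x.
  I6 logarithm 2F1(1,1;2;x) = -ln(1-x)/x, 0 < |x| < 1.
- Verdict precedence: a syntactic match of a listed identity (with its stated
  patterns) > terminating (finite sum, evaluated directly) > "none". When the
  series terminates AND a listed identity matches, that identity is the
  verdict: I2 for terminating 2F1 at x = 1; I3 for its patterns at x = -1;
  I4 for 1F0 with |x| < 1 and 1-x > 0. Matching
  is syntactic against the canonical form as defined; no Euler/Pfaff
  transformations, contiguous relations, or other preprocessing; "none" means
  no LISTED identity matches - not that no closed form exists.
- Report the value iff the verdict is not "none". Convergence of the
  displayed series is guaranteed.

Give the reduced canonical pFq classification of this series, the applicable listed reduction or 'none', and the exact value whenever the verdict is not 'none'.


x = -1 here; the reduced form reads 2F1, upper {-\frac{9}{2}, 5}, lower {\frac{21}{2}}, C = \frac{10}{3}. Verdict (x = -1): Kummer (I3) applies (x = -1; c = \frac{21}{2} equals 1+a-b for upper {-\frac{9}{2}, 5}: listed pattern). Exact value: \frac{3464175}{524288} \cdot \pi.

The tell: with t_0 = \frac{10}{3}, the two k-th powers (C = 10/3) combine into one argument.
Term ratio: r(k) = -1 * (k-\frac{9}{2}) (k+5) / [(k+\frac{21}{2}) (k+1)] - rational; roots negated = parameters, x = -1, C = \frac{10}{3}.


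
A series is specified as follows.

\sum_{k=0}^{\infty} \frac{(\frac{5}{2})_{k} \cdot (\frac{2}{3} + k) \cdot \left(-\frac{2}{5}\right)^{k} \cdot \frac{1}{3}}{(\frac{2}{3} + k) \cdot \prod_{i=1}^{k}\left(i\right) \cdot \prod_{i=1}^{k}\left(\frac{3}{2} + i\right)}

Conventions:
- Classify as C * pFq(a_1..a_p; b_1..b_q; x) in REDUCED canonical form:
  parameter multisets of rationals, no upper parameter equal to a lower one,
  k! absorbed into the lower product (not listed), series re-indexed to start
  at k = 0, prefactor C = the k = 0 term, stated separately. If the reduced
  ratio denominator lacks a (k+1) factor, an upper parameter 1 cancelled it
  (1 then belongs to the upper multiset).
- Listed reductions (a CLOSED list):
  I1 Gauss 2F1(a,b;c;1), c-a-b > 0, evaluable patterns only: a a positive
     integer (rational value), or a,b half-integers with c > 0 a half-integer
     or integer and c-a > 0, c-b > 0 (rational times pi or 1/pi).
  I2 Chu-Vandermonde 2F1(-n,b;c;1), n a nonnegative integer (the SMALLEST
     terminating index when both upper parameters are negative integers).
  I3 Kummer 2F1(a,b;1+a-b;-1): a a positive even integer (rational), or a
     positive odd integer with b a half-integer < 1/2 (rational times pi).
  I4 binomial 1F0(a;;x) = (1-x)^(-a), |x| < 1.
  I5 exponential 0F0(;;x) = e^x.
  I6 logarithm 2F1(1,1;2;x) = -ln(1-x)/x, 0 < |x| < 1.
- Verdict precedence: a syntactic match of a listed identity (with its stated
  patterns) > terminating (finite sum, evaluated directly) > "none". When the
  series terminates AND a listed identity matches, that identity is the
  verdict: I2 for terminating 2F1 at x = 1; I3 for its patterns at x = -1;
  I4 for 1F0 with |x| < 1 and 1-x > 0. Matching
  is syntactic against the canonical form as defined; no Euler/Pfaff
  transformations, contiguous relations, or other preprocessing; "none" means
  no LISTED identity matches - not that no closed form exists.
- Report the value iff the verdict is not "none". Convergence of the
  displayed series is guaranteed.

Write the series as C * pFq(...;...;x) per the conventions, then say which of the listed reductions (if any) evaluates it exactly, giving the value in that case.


Reduced: x = -\frac{2}{5}, 0F0, upper = {-}, lower = {-}, C = \frac{1}{3}. Verdict at x = -\frac{2}{5}: exponential (I5) matches (the 0F0 exponential series at x = -\frac{2}{5}). Sum: \frac{1}{3} \cdot e^{-\frac{2}{5}}.

The tell: t_0 = \frac{1}{3} here, and the factor k + 2/3 cancels (top and bottom), leaving C = 1/3, x = -2/5.
Ratio: r(k) = -\frac{2}{5} * 1 / [(k+1)] - rational in k, leading ratio -\frac{2}{5}; with t_0 = \frac{1}{3}, classification follows.


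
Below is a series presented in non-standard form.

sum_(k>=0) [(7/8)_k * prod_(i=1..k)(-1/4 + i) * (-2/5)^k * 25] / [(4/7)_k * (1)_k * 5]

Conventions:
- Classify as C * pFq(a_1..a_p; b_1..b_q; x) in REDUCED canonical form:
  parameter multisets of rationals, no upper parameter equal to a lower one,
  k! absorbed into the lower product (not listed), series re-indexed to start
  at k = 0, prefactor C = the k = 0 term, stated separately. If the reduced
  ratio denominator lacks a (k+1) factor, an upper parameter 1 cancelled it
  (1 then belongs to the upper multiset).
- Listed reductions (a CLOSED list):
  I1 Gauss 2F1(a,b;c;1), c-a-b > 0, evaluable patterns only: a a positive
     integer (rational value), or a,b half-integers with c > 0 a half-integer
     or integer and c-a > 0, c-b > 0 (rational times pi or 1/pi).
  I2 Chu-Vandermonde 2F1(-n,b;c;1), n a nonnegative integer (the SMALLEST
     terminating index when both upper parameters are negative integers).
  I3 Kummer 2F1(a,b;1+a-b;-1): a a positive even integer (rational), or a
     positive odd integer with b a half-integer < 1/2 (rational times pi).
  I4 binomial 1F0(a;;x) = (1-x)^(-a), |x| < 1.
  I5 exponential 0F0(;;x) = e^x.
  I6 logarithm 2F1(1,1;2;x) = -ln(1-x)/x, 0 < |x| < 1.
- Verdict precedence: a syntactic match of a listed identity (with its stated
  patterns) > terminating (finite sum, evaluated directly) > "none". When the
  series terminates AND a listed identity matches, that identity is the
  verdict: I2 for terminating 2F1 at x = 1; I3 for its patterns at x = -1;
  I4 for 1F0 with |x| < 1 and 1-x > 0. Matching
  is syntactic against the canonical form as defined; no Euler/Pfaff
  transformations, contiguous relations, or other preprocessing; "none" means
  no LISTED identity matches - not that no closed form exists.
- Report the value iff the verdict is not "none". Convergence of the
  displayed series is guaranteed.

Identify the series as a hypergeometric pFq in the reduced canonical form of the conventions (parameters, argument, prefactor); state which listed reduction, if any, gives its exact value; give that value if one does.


x = -2/5 here; the reduced form reads 2F1, upper {3/4, 7/8}, lower {4/7}, C = 5. Verdict: none - at argument -2/5 the multisets {3/4, 7/8} ; {4/7} match no listed identity.

First insight: t_0 = 5 here, and the constant factors (prefactor 5) combine into one prefactor.
Step ratio: r(k) = (-2/5) * (k+3/4) (k+7/8) / [(k+4/7) (k+1)] - rational in k. x = (-2/5); t_0 = 5; negate the roots.


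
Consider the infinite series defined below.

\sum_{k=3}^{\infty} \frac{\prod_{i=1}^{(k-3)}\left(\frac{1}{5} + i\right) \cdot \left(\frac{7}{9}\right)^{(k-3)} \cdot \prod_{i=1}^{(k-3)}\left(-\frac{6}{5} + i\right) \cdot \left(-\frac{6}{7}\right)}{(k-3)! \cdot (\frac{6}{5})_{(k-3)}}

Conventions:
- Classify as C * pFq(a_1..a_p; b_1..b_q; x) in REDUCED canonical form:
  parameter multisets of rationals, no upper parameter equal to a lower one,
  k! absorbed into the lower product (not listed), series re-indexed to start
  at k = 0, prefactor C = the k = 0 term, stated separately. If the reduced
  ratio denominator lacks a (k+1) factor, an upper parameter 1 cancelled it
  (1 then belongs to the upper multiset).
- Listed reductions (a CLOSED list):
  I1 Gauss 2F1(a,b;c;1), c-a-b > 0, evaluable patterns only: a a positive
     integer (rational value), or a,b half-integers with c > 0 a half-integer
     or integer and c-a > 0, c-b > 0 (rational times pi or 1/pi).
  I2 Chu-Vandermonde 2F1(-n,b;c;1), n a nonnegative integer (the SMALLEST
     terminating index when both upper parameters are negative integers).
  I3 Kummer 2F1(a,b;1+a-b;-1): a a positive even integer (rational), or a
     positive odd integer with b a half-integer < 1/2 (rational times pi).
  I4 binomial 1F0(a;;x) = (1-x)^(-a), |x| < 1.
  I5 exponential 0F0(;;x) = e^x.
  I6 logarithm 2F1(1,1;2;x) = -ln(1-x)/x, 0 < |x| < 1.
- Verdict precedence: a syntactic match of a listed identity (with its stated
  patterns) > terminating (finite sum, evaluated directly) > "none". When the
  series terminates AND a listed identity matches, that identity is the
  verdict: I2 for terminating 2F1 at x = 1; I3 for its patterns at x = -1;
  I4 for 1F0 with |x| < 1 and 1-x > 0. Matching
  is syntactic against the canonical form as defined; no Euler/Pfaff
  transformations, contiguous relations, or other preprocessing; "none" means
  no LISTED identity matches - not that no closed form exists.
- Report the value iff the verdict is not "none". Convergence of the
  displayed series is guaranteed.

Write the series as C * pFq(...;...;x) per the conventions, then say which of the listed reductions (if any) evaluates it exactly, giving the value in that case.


x = \frac{7}{9} here; the reduced form reads 1F0, upper {-\frac{1}{5}}, lower {-}, C = -\frac{6}{7}. Verdict (x = \frac{7}{9}): the binomial series (I4) applies (the 1F0 binomial series: exponent 1/5, x = \frac{7}{9}). Hence: \left(-\frac{6}{7}\right) \cdot \left(\frac{2}{9}\right)^{\frac{1}{5}}.

Key observation: with t_0 = -\frac{6}{7}, the running product (prefactor -6/7) telescopes to a rising factorial.
Consecutive-term ratio: r(k) = \frac{7}{9} * (k-\frac{1}{5}) / [(k+1)] - rational in k, leading ratio \frac{7}{9}; with t_0 = -\frac{6}{7}, classification follows.


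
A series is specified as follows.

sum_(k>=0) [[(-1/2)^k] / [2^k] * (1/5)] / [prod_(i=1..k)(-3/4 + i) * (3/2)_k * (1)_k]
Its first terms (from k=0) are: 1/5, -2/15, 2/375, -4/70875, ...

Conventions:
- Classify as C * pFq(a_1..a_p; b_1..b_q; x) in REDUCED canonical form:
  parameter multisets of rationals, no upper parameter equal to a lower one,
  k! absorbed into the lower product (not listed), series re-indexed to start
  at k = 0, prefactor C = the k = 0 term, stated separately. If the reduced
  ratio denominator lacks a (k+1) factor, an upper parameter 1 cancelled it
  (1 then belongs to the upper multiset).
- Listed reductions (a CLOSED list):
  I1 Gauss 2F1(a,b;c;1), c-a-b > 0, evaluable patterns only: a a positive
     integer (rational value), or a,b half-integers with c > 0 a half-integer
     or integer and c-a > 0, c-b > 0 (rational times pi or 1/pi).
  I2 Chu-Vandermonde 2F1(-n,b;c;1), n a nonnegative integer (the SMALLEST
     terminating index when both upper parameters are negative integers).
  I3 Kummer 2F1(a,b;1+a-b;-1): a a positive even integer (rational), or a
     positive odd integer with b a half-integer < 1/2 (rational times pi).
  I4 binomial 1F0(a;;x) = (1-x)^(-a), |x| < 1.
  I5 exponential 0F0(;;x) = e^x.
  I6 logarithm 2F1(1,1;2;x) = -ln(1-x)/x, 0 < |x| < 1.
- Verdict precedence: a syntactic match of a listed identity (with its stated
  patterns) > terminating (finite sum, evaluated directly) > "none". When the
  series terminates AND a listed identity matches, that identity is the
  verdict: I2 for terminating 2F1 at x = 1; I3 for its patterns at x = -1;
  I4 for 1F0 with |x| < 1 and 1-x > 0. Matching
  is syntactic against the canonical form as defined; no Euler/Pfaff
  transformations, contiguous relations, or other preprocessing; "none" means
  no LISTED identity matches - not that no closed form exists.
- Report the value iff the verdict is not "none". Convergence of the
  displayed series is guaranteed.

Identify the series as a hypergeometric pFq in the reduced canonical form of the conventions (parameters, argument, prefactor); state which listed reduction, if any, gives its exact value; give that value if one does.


First insight: t_0 = 1/5 here, and (1)_k (prefactor 1/5) is k! itself.
Step ratio: r(k) = (-1/4) * 1 / [(k+1/4) (k+3/2) (k+1)] - poly over poly, x = (-1/4) from leading terms; C = 1/5 at k = 0.

Canonical form: C = 1/5 times 0F2 with upper {-}, lower {1/4, 3/2}, x = -1/4. Verdict: none - this 0F2 at x = -1/4 matches no listed pattern, and upper {-} holds no stopper.


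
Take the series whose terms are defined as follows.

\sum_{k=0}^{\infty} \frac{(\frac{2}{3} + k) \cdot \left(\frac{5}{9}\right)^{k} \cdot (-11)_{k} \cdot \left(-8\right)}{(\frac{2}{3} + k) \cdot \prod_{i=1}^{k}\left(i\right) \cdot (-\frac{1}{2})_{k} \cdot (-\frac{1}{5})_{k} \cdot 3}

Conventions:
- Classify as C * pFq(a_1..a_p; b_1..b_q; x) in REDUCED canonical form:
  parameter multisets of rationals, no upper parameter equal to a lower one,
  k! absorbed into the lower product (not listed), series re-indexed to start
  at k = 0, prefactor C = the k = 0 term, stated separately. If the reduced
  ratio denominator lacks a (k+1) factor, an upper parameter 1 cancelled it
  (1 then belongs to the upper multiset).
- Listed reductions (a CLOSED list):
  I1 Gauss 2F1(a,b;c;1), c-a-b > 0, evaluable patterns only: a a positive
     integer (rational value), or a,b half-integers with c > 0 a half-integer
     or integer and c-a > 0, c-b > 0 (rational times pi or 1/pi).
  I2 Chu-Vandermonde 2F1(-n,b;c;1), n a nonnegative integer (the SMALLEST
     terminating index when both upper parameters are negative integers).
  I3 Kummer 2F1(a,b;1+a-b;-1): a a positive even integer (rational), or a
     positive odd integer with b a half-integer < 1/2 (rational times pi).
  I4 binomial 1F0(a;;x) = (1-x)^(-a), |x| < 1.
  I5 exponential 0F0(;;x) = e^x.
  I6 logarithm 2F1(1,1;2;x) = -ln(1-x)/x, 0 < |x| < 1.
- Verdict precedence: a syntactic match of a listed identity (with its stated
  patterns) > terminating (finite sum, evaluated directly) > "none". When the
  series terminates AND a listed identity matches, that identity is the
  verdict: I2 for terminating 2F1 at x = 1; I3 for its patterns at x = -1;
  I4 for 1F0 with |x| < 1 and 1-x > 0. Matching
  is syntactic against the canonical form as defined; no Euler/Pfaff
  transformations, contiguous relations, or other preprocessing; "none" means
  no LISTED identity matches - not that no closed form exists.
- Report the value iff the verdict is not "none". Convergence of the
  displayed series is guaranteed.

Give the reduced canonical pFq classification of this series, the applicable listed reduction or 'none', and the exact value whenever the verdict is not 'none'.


x = \frac{5}{9} here; the reduced form reads 1F2, upper {-11}, lower {-\frac{1}{2}, -\frac{1}{5}}, C = -\frac{8}{3}. Verdict: terminating - no listed pattern fits, but -11 in the upper list cuts the series at k = 11; direct evaluation. Hence: -\frac{34626522601968027815019705578128}{91754246665399703746610272023}.

The tell: t_0 being -\frac{8}{3}, the product of the first k integers (prefactor -8/3) is k!.
Ratio: r(k) = \frac{5}{9} * (k-11) / [(k-\frac{1}{2}) (k-\frac{1}{5}) (k+1)] - poly over poly, x = \frac{5}{9} from leading terms; C = -\frac{8}{3} at k = 0.


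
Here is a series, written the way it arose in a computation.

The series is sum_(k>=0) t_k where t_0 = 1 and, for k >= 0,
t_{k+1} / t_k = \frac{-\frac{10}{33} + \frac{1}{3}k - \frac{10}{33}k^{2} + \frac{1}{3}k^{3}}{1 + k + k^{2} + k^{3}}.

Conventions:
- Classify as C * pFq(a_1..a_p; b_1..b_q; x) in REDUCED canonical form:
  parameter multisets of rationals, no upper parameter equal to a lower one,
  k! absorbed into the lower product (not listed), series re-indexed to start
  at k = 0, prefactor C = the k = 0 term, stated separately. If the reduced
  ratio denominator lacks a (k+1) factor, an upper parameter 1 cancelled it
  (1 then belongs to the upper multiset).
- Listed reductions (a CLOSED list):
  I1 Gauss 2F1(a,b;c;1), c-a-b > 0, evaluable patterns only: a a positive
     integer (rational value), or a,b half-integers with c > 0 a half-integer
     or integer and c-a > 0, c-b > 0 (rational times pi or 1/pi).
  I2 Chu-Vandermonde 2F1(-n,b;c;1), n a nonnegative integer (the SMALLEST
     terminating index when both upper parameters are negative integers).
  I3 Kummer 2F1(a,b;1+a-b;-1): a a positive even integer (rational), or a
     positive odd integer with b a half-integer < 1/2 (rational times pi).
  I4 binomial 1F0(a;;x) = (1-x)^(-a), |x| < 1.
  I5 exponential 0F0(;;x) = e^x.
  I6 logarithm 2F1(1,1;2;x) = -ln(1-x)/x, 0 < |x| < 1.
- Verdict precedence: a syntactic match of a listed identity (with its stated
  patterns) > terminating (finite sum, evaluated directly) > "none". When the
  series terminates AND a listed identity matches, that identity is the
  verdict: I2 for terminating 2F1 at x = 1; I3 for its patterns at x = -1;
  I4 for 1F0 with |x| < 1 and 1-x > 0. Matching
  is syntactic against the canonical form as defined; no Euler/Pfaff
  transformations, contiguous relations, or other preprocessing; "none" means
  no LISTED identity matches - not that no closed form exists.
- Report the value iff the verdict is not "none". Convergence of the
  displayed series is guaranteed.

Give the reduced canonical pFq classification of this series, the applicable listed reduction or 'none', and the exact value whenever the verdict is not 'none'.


Canonical form: C = 1 times 1F0 with upper {-\frac{10}{11}}, lower {-}, x = \frac{1}{3}. Verdict (x = \frac{1}{3}): the I4 binomial reduction applies (the 1F0 binomial series: exponent 10/11, x = \frac{1}{3}). Its exact value is \left(\frac{2}{3}\right)^{\frac{10}{11}}.

Structural cue: t_0 being 1, the ratio is unreduced: k^2 + 1 divides both sides (C = 1).
Consecutive-term ratio: r(k) = \frac{1}{3} * (k-\frac{10}{11}) / [(k+1)] - rational; roots negated = parameters, x = \frac{1}{3}, C = 1.


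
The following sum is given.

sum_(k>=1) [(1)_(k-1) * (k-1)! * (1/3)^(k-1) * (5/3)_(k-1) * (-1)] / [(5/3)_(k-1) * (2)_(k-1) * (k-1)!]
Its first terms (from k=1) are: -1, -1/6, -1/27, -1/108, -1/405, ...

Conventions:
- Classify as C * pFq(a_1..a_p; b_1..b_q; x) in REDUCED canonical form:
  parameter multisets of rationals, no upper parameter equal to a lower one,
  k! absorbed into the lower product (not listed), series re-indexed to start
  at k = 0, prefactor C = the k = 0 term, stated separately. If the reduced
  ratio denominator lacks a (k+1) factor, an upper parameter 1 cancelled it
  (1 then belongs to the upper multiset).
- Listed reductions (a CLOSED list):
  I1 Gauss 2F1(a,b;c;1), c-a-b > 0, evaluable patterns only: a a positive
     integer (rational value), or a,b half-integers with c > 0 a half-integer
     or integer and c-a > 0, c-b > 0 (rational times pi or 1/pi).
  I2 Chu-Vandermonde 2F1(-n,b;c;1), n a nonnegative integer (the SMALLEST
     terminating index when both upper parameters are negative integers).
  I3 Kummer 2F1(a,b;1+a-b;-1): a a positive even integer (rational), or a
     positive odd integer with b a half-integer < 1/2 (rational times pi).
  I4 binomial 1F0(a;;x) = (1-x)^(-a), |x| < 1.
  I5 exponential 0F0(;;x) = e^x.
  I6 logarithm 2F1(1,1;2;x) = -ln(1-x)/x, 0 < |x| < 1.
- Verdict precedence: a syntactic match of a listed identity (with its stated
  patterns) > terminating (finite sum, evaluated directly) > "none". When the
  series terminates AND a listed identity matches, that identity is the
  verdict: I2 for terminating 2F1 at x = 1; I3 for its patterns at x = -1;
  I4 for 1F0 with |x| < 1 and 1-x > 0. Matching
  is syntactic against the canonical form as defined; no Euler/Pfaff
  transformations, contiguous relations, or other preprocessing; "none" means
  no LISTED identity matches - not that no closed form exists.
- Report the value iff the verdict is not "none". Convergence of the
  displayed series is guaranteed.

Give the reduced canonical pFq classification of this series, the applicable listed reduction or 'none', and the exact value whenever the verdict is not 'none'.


The series (x = 1/3) is 2F1: upper {1, 1}, lower {2}, prefactor -1. Verdict (x = 1/3): logarithm (I6) applies (the logarithm: parameters (1,1;2), x = 1/3). Sum: 3 * ln(2/3).

Key step: t_0 = -1 here, and the parameter 5/3 appears in both the upper and lower lists and cancels.
Term ratio: r(k) = (1/3) * (k+1) (k+1) / [(k+2) (k+1)] - rational in k. x = (1/3); t_0 = -1; negate the roots.


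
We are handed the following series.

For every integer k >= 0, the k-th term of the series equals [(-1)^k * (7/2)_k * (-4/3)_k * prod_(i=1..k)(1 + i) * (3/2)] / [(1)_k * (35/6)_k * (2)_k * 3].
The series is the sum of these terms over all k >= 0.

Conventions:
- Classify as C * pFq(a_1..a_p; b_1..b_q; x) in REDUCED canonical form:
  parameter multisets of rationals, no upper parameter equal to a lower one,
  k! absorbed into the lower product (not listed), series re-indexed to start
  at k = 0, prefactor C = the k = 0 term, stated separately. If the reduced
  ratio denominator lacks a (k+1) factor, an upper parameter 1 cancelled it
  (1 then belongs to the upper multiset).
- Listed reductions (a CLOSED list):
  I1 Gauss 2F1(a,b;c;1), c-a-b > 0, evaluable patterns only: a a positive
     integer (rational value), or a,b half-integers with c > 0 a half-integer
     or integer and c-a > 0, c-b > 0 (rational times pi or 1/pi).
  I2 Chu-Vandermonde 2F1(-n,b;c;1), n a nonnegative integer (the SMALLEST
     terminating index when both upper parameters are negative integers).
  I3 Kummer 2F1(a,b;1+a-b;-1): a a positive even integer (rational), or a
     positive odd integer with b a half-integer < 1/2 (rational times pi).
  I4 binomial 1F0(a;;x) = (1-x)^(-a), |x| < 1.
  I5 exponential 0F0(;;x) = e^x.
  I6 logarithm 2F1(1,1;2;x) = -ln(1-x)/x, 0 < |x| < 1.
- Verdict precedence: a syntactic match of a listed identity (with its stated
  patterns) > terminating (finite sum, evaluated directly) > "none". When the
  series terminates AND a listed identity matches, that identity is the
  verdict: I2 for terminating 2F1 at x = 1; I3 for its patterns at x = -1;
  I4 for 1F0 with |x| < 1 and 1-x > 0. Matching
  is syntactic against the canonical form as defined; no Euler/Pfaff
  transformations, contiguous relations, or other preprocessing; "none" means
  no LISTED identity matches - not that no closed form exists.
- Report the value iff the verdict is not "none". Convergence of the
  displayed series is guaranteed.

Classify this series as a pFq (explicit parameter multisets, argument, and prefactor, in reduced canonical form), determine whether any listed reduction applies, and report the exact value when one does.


Key observation: t_0 being 1/2, the constant factors (C = 1/2, x = -1) combine into one prefactor.
Ratio: r(k) = (-1) * (k-4/3) (k+7/2) / [(k+35/6) (k+1)] ; factor over Q: parameters, x = (-1), and C = 1/2.

Prefactor 1/2, argument -1: 2F1 with upper {-4/3, 7/2} over lower {35/6}. Verdict: none - this 2F1 at x = -1 matches no listed pattern, and upper {-4/3, 7/2} holds no stopper.


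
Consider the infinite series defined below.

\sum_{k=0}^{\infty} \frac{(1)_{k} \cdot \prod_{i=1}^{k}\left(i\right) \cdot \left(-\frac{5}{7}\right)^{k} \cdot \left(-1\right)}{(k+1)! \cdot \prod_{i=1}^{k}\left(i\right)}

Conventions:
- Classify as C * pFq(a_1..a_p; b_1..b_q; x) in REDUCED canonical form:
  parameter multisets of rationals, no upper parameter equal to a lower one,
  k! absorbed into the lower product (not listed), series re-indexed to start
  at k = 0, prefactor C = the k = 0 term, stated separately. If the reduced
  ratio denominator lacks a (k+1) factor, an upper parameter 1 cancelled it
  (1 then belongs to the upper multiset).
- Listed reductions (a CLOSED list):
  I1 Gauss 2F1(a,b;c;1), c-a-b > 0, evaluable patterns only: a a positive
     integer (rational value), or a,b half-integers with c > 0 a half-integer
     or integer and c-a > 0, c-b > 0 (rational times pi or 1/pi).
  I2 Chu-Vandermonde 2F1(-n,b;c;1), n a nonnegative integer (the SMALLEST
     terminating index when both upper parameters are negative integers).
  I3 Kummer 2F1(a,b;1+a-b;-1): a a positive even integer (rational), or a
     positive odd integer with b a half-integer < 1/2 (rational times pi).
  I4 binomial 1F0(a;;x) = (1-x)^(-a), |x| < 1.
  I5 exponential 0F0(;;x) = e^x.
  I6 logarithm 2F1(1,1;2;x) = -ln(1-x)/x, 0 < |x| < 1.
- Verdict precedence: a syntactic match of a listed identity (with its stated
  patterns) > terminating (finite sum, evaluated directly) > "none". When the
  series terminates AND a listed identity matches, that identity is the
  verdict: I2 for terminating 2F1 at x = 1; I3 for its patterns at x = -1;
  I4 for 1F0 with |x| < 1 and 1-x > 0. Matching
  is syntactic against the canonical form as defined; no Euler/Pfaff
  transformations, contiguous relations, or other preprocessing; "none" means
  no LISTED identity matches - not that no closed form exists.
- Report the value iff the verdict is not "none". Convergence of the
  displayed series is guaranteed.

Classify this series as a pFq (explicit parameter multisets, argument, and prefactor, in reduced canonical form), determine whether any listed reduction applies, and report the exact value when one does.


First insight: from the first term -1: the product of the first k integers (C = -1, x = -5/7) is k!.
Term ratio: r(k) = -\frac{5}{7} * (k+1) (k+1) / [(k+2) (k+1)] - rational in k, leading ratio -\frac{5}{7}; with t_0 = -1, classification follows.

The series (x = -\frac{5}{7}) is 2F1: upper {1, 1}, lower {2}, prefactor -1. Verdict (x = -\frac{5}{7}): the I6 logarithm reduction applies (the logarithm: parameters (1,1;2), x = -\frac{5}{7}). Value: \left(-\frac{7}{5}\right) \cdot \ln\left(\frac{12}{7}\right).


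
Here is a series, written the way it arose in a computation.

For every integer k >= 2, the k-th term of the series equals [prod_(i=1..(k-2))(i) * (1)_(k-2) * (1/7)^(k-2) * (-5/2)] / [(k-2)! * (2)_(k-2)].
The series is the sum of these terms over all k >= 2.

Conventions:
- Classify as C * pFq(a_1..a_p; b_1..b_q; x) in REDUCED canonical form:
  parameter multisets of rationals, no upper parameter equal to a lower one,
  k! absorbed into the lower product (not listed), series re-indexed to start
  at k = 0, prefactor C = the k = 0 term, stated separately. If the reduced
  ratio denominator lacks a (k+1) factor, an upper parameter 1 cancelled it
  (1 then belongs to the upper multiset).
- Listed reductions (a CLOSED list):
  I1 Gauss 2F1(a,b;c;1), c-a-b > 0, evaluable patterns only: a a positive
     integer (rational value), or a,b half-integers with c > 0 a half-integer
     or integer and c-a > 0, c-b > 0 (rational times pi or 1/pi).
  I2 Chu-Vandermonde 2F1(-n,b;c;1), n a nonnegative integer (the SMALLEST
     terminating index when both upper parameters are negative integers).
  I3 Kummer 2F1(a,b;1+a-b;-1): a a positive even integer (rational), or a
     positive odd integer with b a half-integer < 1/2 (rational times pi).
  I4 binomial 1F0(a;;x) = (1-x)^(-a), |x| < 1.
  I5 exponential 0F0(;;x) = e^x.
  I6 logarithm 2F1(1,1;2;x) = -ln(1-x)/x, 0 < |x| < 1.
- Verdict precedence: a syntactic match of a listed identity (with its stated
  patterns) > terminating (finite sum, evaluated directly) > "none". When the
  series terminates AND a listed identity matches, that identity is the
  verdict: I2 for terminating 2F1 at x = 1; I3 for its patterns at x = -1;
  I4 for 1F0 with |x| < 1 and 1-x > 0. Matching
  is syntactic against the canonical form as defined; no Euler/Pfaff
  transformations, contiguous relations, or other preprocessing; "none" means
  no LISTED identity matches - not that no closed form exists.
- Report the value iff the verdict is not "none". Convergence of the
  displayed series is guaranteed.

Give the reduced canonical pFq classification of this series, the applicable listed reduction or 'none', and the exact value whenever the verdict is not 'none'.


x = 1/7 here; the reduced form reads 2F1, upper {1, 1}, lower {2}, C = -5/2. Verdict (x = 1/7): the logarithmic series (I6) applies (the logarithm: parameters (1,1;2), x = 1/7). Hence: (35/2) * ln(6/7).

Structural cue: x = (1/7) and the running product (C = -5/2) telescopes to a rising factorial.
Ratio: r(k) = (1/7) * (k+1) (k+1) / [(k+2) (k+1)] ; factor over Q: parameters, x = (1/7), and C = -5/2.


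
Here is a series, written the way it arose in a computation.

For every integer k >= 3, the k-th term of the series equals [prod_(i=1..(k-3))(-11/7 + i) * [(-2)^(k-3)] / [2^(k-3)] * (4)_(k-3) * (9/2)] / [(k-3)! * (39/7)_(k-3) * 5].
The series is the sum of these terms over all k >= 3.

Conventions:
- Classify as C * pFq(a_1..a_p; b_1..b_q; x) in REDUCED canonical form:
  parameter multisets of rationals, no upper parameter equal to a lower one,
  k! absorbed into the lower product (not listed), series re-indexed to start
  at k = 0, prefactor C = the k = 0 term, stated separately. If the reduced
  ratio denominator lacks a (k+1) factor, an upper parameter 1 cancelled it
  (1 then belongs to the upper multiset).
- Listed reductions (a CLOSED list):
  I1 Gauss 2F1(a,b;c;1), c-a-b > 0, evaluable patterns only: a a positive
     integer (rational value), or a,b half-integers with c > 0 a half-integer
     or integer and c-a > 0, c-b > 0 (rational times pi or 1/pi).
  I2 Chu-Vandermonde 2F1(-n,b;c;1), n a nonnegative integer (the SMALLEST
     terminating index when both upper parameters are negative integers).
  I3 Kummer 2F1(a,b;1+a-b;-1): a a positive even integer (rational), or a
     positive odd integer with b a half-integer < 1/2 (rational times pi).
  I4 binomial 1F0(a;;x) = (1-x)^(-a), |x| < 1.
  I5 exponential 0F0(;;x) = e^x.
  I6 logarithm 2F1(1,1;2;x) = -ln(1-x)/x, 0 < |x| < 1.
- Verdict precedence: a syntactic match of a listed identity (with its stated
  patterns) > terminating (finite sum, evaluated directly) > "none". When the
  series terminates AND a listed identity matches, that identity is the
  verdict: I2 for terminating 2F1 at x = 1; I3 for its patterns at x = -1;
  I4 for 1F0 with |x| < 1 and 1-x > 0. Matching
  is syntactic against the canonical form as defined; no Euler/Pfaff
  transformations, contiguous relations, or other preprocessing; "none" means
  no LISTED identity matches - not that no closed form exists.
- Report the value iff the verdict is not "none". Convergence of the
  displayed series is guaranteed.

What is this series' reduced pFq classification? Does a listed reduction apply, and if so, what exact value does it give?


This is 9/10 * 2F1(-4/7, 4; 39/7; -1) in reduced canonical form. Verdict: Kummer (I3) applies (x = -1; c = 39/7 equals 1+a-b for upper {-4/7, 4}: listed pattern). Hence: 60/49.

Key step: x = (-1) and the constant factors (prefactor 9/10) combine into one prefactor.
Consecutive-term ratio: r(k) = (-1) * (k-4/7) (k+4) / [(k+39/7) (k+1)] - rational; roots negated = parameters, x = (-1), C = 9/10.


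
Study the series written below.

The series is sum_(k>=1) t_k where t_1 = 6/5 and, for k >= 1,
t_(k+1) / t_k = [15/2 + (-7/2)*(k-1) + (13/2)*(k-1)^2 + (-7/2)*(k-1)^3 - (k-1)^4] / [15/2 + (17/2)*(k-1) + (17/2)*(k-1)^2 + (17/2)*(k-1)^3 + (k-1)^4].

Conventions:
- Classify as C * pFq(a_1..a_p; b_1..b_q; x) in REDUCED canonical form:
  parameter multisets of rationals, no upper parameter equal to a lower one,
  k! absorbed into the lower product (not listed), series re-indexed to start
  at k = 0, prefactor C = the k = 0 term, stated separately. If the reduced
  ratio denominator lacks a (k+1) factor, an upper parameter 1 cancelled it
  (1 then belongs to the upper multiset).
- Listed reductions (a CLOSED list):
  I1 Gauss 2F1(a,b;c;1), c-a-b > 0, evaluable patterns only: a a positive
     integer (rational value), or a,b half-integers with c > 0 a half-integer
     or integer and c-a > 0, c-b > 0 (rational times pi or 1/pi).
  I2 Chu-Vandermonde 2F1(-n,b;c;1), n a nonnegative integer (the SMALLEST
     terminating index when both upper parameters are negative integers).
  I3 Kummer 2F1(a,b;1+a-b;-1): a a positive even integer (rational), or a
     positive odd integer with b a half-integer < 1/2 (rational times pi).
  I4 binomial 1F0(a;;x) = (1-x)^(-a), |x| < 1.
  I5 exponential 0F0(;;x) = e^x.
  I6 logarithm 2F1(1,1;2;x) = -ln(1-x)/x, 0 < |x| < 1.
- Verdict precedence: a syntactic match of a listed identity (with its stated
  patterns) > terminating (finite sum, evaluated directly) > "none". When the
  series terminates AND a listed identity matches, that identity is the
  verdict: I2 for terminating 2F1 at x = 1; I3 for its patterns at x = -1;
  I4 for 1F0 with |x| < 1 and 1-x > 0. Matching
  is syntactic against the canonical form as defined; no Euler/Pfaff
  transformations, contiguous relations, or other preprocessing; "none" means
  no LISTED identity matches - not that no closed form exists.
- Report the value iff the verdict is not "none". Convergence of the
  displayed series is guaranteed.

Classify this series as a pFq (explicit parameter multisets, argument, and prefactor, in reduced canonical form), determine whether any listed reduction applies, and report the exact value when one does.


The series (x = -1) is 2F1: upper {-3/2, 5}, lower {15/2}, prefactor 6/5. Verdict (x = -1): Kummer (I3) applies (x = -1; c = 15/2 equals 1+a-b for upper {-3/2, 5}: listed pattern). Value: (27027/32768) * pi.

First insight: with t_0 = 6/5, the expanded ratio factors over Q; C = 6/5, x = -1, roots give parameters.
Step ratio: r(k) = (-1) * (k-3/2) (k+5) / [(k+15/2) (k+1)] ; factor over Q: parameters, x = (-1), and C = 6/5.


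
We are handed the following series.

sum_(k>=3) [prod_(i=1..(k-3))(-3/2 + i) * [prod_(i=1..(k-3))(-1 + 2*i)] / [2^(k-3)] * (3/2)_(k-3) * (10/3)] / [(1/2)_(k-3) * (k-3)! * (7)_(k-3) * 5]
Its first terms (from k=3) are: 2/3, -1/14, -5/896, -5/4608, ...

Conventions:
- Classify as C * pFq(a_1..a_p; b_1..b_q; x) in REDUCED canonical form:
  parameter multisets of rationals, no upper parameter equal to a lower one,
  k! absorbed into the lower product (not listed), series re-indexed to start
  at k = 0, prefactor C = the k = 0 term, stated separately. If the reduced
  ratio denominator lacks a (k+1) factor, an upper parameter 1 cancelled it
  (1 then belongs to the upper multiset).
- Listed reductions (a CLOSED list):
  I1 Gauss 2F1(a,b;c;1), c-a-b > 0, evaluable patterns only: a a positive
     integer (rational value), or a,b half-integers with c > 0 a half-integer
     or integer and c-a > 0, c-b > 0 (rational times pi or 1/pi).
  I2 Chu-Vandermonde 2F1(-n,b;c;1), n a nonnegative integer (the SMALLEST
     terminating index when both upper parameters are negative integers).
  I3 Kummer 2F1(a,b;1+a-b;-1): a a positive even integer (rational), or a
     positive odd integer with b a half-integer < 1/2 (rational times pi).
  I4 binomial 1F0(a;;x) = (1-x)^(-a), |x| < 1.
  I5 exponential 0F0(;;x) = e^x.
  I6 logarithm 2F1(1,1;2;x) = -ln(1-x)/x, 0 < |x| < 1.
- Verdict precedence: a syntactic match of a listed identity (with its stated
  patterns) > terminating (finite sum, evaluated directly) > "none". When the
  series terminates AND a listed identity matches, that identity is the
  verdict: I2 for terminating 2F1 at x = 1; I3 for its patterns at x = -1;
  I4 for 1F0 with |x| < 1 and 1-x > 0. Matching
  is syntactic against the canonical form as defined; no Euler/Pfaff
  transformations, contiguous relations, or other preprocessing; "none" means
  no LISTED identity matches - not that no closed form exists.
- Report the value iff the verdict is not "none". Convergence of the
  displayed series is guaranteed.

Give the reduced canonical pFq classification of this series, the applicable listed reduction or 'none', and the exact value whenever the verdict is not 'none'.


Key observation: t_0 = 2/3 here, and the parameter 1/2 appears in both the upper and lower lists and cancels.
Step ratio: r(k) = 1 * (k-1/2) (k+3/2) / [(k+7) (k+1)] ; factor over Q: parameters, x = 1, and C = 2/3.

With C = 2/3: the canonical form is 2F1(-1/2, 3/2; 7; 1). Verdict: Gauss (I1, half-integer pattern) applies (x = 1; upper {-1/2, 3/2} half-integers, c = 7 in the evaluable pattern). Sum: (1048576/567567) / pi.


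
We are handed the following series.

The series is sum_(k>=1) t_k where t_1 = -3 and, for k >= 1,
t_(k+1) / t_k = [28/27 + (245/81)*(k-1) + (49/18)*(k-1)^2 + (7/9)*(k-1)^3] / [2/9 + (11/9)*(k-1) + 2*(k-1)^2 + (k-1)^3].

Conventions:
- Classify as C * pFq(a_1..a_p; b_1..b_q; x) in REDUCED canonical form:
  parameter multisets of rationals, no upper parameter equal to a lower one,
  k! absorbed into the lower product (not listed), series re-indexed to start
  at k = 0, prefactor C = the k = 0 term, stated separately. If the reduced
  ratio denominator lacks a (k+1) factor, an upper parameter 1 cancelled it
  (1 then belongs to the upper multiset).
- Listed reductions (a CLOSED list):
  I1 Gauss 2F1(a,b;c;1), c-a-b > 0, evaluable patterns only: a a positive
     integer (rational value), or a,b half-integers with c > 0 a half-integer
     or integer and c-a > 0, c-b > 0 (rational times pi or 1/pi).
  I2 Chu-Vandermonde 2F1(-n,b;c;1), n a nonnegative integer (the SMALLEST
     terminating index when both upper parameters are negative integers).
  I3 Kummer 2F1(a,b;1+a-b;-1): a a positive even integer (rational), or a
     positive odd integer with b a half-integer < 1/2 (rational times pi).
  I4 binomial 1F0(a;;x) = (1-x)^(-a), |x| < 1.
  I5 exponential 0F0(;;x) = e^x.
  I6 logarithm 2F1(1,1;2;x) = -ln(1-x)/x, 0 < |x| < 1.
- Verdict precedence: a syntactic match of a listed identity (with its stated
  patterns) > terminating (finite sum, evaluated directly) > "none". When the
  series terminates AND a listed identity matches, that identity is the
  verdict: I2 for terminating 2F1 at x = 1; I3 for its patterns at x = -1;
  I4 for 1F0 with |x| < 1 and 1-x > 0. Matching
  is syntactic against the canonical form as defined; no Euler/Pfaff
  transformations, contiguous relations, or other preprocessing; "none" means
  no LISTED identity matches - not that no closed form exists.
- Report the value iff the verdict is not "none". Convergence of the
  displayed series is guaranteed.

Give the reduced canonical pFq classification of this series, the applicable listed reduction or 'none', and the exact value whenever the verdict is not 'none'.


At argument 7/9: a 2F1 with upper {4/3, 3/2}, lower {1/3}, scaled by C = -3. Verdict: none. No listed pattern accepts 2F1(4/3, 3/2; 1/3; 7/9).

First insight: t_0 being -3, roots of the ratio polynomials (C = -3, x = 7/9) are the negated parameters.
Step ratio: r(k) = (7/9) * (k+4/3) (k+3/2) / [(k+1/3) (k+1)] - poly over poly, x = (7/9) from leading terms; C = -3 at k = 0.


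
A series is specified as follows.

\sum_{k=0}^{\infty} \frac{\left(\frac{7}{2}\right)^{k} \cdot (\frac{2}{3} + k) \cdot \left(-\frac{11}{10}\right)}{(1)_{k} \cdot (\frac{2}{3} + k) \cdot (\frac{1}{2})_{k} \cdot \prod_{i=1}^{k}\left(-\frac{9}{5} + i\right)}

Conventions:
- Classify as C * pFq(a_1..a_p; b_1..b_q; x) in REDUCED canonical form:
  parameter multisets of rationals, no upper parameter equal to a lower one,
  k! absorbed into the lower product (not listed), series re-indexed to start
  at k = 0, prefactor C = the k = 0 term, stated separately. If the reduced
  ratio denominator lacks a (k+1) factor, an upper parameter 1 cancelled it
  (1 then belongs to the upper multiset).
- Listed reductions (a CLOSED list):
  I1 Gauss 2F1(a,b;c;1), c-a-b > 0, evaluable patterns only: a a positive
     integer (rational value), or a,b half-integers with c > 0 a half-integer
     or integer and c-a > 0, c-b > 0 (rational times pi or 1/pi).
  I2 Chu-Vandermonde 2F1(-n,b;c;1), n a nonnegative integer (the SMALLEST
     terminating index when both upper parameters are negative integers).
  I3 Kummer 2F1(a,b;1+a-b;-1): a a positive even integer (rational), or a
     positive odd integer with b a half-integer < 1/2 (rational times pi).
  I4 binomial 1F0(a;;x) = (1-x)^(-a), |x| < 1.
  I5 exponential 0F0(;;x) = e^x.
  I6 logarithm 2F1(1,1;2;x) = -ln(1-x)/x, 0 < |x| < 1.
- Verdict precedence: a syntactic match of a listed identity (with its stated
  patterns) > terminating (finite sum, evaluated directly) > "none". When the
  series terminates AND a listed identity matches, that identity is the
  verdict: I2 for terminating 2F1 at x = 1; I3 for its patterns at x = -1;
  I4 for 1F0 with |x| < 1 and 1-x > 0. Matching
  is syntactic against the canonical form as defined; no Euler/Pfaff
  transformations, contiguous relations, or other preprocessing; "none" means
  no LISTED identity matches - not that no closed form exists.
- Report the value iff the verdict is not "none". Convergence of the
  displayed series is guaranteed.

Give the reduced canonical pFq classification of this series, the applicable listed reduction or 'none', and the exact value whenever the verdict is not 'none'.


Reduced: x = \frac{7}{2}, 0F2, upper = {-}, lower = {-\frac{4}{5}, \frac{1}{2}}, C = -\frac{11}{10}. Verdict: none. Every listed pattern misses the 0F2 form at \frac{7}{2}, upper {-}.

First insight: t_0 = -\frac{11}{10} here, and striking the common factor k + 2/3 reduces the term (prefactor -11/10).
Ratio: r(k) = \frac{7}{2} * 1 / [(k-\frac{4}{5}) (k+\frac{1}{2}) (k+1)] - poly over poly, x = \frac{7}{2} from leading terms; C = -\frac{11}{10} at k = 0.
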